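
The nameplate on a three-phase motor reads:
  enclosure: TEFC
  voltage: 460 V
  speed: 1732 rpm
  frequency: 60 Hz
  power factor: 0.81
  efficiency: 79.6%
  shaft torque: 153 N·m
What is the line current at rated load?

ω = 2π×1732/60 = 181.4 rad/s; P_out = τω = 153 × 181.4 = 27754 W
P_in = P_out / η = 27754 / 0.796 = 34867 W
I_L = P_in / (√3·V_L·cosφ) = 34867 / (1.732 × 460 × 0.81) = 54 A

54 A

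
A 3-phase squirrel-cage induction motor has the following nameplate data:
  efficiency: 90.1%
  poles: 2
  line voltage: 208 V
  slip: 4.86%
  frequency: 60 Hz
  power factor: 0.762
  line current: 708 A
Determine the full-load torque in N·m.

P_in = √3·V·I·cosφ = 1.732 × 208 × 708 × 0.762 = 194357 W
P_out = η·P_in = 0.901 × 194357 = 175116 W
n_s = 120×60/2 = 3600 rpm; n = 3600×(1−0.0486) = 3425 rpm
ω = 2π×3425/60 = 358.7 rad/s
τ = P_out/ω = 175116/358.7 = 488 N·m

488 N·m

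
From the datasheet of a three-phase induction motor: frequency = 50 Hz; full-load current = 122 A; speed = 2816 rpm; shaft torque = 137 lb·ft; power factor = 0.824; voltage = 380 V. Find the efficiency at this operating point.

τ = 137 lb·ft × 1.356 = 185.8 N·m
ω = 2π × 2816/60 = 294.9 rad/s; P_out = τω = 185.8 × 294.9 = 54792 W
P_in = √3·V_L·I_L·cosφ = 1.732 × 380 × 122 × 0.824 = 66164 W
η = P_out / P_in = 54792 / 66164 = 0.828 = 82.8%

82.8 %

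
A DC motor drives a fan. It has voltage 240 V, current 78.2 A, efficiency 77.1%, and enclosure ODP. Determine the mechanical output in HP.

19.4 HP

P_in = V·I = 240 × 78.2 = 18768 W
P_out = η·P_in = 0.771 × 18768 = 14470 W
= 14470/746 = 19.4 HP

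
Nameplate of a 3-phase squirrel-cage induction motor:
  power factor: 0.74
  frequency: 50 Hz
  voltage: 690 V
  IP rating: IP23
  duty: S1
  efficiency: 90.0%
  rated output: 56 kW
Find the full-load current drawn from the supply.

70.4 A

P_out = 56 kW = 56000 W
P_in = P_out / η = 56000 / 0.900 = 62222 W
I_L = P_in / (√3·V_L·cosφ) = 62222 / (1.732 × 690 × 0.74) = 70.4 A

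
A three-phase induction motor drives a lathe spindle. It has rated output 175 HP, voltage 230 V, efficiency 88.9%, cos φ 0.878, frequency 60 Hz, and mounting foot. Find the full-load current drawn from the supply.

P_out = 175 × 746 = 130550 W
P_in = P_out / η = 130550 / 0.889 = 146850 W
I_L = P_in / (√3·V_L·cosφ) = 146850 / (1.732 × 230 × 0.878) = 420 A

420 A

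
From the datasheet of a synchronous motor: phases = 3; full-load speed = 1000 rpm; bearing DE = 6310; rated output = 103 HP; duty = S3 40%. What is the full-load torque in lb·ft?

541 lb·ft

P_out = 103 × 746 = 76838 W
ω = 2π × 1000/60 = 104.7 rad/s
τ = P_out/ω = 76838/104.7 = 733.9 N·m
In lb·ft: 733.9/1.356 = 541 lb·ft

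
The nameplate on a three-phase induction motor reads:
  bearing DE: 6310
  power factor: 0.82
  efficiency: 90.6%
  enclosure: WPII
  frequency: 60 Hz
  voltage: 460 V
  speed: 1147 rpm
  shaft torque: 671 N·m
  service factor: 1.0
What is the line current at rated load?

136 A

ω = 2π×1147/60 = 120.1 rad/s; P_out = τω = 671 × 120.1 = 80587 W
P_in = P_out / η = 80587 / 0.906 = 88948 W
I_L = P_in / (√3·V_L·cosφ) = 88948 / (1.732 × 460 × 0.82) = 136 A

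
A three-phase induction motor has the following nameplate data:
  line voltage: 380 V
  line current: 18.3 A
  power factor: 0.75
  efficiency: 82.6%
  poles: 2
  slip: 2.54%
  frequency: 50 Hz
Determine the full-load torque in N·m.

P_in = √3·V·I·cosφ = 1.732 × 380 × 18.3 × 0.75 = 9033 W
P_out = η·P_in = 0.826 × 9033 = 7461 W
n_s = 120×50/2 = 3000 rpm; n = 3000×(1−0.0254) = 2924 rpm
ω = 2π×2924/60 = 306.2 rad/s
τ = P_out/ω = 7461/306.2 = 24.4 N·m

24.4 N·m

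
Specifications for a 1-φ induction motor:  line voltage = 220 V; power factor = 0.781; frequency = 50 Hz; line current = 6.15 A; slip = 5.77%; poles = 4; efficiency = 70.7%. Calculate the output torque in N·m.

P_in = V·I·cosφ = 220 × 6.15 × 0.781 = 1057 W
P_out = η·P_in = 0.707 × 1057 = 747 W
n_s = 120×50/4 = 1500 rpm; n = 1500×(1−0.0577) = 1413 rpm
ω = 2π×1413/60 = 148 rad/s
τ = P_out/ω = 747/148 = 5.05 N·m

5.05 N·m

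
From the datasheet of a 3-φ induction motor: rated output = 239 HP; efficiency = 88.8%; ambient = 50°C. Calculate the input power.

P_out = 239 × 746 = 178294 W
P_in = P_out/η = 178294/0.888 = 200782 W = 201 kW

201 kW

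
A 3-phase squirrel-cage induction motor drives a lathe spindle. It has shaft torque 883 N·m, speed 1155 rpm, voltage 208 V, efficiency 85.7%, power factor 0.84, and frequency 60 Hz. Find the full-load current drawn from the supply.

ω = 2π×1155/60 = 121 rad/s; P_out = τω = 883 × 121 = 106843 W
P_in = P_out / η = 106843 / 0.857 = 124671 W
I_L = P_in / (√3·V_L·cosφ) = 124671 / (1.732 × 208 × 0.84) = 412 A

412 A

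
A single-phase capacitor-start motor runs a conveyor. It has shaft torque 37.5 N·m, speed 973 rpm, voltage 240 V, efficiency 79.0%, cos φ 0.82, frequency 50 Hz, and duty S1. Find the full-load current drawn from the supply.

24.6 A

ω = 2π×973/60 = 101.9 rad/s; P_out = τω = 37.5 × 101.9 = 3821 W
P_in = P_out / η = 3821 / 0.790 = 4837 W
I = P_in / (V·cosφ) = 4837 / (240 × 0.82) = 24.6 A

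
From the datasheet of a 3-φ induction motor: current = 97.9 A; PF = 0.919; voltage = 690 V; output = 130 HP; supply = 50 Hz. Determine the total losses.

P_in = √3·V·I·cosφ = 1.732×690×97.9×0.919 = 107521 W
P_out = 130×746 = 96980 W
Losses = P_in − P_out = 107521 − 96980 = 10541 W

10.5 kW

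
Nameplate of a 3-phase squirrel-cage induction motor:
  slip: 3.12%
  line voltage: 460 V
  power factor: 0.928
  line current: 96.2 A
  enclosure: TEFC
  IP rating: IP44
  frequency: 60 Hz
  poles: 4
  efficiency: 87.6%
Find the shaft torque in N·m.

341 N·m

P_in = √3·V·I·cosφ = 1.732 × 460 × 96.2 × 0.928 = 71126 W
P_out = η·P_in = 0.876 × 71126 = 62306 W
n_s = 120×60/4 = 1800 rpm; n = 1800×(1−0.0312) = 1744 rpm
ω = 2π×1744/60 = 182.6 rad/s
τ = P_out/ω = 62306/182.6 = 341 N·m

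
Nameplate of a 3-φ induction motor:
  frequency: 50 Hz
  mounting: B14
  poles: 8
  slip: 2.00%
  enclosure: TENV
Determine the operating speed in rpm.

n_s = 120f/p = 120×50/8 = 750 rpm
n = n_s(1 − s) = 750 × (1 − 0.02) = 735 rpm

735 rpm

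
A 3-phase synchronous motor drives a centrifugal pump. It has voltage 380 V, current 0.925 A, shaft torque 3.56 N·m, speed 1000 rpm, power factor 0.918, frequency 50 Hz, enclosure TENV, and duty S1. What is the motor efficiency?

66.7 %

ω = 2π × 1000/60 = 104.7 rad/s; P_out = τω = 3.56 × 104.7 = 373 W
P_in = √3·V_L·I_L·cosφ = 1.732 × 380 × 0.925 × 0.918 = 559 W
η = P_out / P_in = 373 / 559 = 0.667 = 66.7%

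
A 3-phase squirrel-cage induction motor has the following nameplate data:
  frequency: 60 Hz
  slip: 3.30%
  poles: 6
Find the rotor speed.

n_s = 120f/p = 120×60/6 = 1200 rpm
n = n_s(1 − s) = 1200 × (1 − 0.033) = 1160 rpm

1160 rpm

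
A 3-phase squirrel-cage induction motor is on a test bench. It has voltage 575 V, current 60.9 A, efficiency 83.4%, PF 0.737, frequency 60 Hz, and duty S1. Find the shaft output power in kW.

P_in = √3·V·I·cosφ = 1.732 × 575 × 60.9 × 0.737 = 44699 W
P_out = η·P_in = 0.834 × 44699 = 37279 W

37.3 kW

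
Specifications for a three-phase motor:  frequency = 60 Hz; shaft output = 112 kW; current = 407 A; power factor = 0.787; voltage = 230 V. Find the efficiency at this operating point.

P_out = 112 kW = 112000 W
P_in = √3·V_L·I_L·cosφ = 1.732 × 230 × 407 × 0.787 = 127598 W
η = P_out / P_in = 112000 / 127598 = 0.878 = 87.8%

87.8 %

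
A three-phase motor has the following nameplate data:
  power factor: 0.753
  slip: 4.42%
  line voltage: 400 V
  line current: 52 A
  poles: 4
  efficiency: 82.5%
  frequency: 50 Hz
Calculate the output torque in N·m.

P_in = √3·V·I·cosφ = 1.732 × 400 × 52 × 0.753 = 27127 W
P_out = η·P_in = 0.825 × 27127 = 22380 W
n_s = 120×50/4 = 1500 rpm; n = 1500×(1−0.0442) = 1434 rpm
ω = 2π×1434/60 = 150.2 rad/s
τ = P_out/ω = 22380/150.2 = 149 N·m

149 N·m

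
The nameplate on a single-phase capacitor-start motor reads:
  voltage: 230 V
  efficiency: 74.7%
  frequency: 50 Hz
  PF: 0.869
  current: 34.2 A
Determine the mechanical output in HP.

P_in = V·I·cosφ = 230 × 34.2 × 0.869 = 6836 W
P_out = η·P_in = 0.747 × 6836 = 5106 W
= 5106/746 = 6.84 HP

6.84 HP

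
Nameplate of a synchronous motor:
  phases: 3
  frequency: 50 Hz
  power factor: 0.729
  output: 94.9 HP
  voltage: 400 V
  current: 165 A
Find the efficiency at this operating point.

85.0 %

P_out = 94.9 × 746 = 70795 W
P_in = √3·V_L·I_L·cosφ = 1.732 × 400 × 165 × 0.729 = 83333 W
η = P_out / P_in = 70795 / 83333 = 0.850 = 85.0%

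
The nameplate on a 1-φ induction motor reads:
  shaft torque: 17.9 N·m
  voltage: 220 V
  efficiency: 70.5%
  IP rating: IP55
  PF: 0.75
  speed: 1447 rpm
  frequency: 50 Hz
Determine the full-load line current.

ω = 2π×1447/60 = 151.5 rad/s; P_out = τω = 17.9 × 151.5 = 2712 W
P_in = P_out / η = 2712 / 0.705 = 3847 W
I = P_in / (V·cosφ) = 3847 / (220 × 0.75) = 23.3 A

23.3 A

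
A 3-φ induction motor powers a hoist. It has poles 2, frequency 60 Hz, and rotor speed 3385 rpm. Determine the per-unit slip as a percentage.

6.0 %

n_s = 120f/p = 120×60/2 = 3600 rpm
s = (n_s − n)/n_s = (3600 − 3385)/3600 = 0.0597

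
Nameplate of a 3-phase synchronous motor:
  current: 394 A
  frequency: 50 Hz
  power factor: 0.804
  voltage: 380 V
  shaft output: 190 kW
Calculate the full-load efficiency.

P_out = 190 kW = 190000 W
P_in = √3·V_L·I_L·cosφ = 1.732 × 380 × 394 × 0.804 = 208489 W
η = P_out / P_in = 190000 / 208489 = 0.911 = 91.1%

91.1 %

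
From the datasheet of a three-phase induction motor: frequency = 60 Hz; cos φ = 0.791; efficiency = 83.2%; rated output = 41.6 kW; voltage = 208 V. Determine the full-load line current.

175 A

P_out = 41.6 kW = 41600 W
P_in = P_out / η = 41600 / 0.832 = 50000 W
I_L = P_in / (√3·V_L·cosφ) = 50000 / (1.732 × 208 × 0.791) = 175 A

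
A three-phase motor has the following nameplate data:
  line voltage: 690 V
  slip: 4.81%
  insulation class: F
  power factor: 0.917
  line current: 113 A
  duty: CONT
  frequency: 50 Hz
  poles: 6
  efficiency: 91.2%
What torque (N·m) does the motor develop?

1130 N·m

P_in = √3·V·I·cosφ = 1.732 × 690 × 113 × 0.917 = 123835 W
P_out = η·P_in = 0.912 × 123835 = 112938 W
n_s = 120×50/6 = 1000 rpm; n = 1000×(1−0.0481) = 952 rpm
ω = 2π×952/60 = 99.69 rad/s
τ = P_out/ω = 112938/99.69 = 1130 N·m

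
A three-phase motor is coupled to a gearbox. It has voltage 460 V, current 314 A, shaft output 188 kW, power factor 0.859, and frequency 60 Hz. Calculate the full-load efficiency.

P_out = 188 kW = 188000 W
P_in = √3·V_L·I_L·cosφ = 1.732 × 460 × 314 × 0.859 = 214896 W
η = P_out / P_in = 188000 / 214896 = 0.875 = 87.5%

87.5 %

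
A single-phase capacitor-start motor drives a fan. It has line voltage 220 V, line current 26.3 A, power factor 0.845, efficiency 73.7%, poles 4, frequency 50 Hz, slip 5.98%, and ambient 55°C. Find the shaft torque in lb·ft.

18 lb·ft

P_in = V·I·cosφ = 220 × 26.3 × 0.845 = 4889 W
P_out = η·P_in = 0.737 × 4889 = 3603 W
n_s = 120×50/4 = 1500 rpm; n = 1500×(1−0.0598) = 1410 rpm
ω = 2π×1410/60 = 147.7 rad/s
τ = P_out/ω = 3603/147.7 = 24.39 N·m
In lb·ft: 24.39/1.356 = 18 lb·ft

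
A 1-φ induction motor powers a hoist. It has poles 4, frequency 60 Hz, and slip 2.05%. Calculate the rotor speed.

1763 rpm

n_s = 120f/p = 120×60/4 = 1800 rpm
n = n_s(1 − s) = 1800 × (1 − 0.0205) = 1763 rpm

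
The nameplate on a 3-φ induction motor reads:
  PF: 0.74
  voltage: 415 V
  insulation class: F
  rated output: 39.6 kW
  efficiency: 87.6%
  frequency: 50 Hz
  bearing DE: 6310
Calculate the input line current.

85 A

P_out = 39.6 kW = 39600 W
P_in = P_out / η = 39600 / 0.876 = 45205 W
I_L = P_in / (√3·V_L·cosφ) = 45205 / (1.732 × 415 × 0.74) = 85 A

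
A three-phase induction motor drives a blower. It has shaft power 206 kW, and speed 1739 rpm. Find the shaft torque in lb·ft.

834 lb·ft

ω = 2π × 1739/60 = 182.1 rad/s
τ = P/ω = 206000/182.1 = 1131 N·m
In lb·ft: 1131/1.356 = 834 lb·ft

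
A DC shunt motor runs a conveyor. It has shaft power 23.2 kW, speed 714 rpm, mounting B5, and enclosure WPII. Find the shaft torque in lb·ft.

229 lb·ft

ω = 2π × 714/60 = 74.77 rad/s
τ = P/ω = 23200/74.77 = 310.3 N·m
In lb·ft: 310.3/1.356 = 229 lb·ft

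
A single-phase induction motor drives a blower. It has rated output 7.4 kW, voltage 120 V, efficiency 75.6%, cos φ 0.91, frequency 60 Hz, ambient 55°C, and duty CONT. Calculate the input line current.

89.6 A

P_out = 7.4 kW = 7400 W
P_in = P_out / η = 7400 / 0.756 = 9788 W
I = P_in / (V·cosφ) = 9788 / (120 × 0.91) = 89.6 A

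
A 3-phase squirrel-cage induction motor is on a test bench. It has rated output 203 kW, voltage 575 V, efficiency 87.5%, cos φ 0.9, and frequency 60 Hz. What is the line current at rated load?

259 A

P_out = 203 kW = 203000 W
P_in = P_out / η = 203000 / 0.875 = 232000 W
I_L = P_in / (√3·V_L·cosφ) = 232000 / (1.732 × 575 × 0.9) = 259 A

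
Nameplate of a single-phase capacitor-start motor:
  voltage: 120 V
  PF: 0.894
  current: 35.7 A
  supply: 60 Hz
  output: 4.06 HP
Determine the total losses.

P_in = V·I·cosφ = 120×35.7×0.894 = 3830 W
P_out = 4.06×746 = 3029 W
Losses = P_in − P_out = 3830 − 3029 = 801 W

801 W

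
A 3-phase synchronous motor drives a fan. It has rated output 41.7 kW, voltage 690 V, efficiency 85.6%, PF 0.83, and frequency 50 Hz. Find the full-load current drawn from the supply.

P_out = 41.7 kW = 41700 W
P_in = P_out / η = 41700 / 0.856 = 48715 W
I_L = P_in / (√3·V_L·cosφ) = 48715 / (1.732 × 690 × 0.83) = 49.1 A

49.1 A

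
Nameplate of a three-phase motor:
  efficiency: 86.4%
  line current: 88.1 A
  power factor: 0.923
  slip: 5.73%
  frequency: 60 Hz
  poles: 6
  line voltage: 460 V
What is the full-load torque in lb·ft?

P_in = √3·V·I·cosφ = 1.732 × 460 × 88.1 × 0.923 = 64786 W
P_out = η·P_in = 0.864 × 64786 = 55975 W
n_s = 120×60/6 = 1200 rpm; n = 1200×(1−0.0573) = 1131 rpm
ω = 2π×1131/60 = 118.4 rad/s
τ = P_out/ω = 55975/118.4 = 472.8 N·m
In lb·ft: 472.8/1.356 = 349 lb·ft

349 lb·ft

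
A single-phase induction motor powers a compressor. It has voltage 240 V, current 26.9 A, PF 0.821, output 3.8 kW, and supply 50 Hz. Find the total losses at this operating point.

P_in = V·I·cosφ = 240×26.9×0.821 = 5300 W
P_out = 3800 W
Losses = P_in − P_out = 5300 − 3800 = 1500 W

1500 W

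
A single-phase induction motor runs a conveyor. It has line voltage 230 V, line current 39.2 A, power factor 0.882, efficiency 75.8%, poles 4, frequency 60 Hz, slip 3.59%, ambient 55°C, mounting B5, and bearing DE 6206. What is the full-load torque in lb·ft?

P_in = V·I·cosφ = 230 × 39.2 × 0.882 = 7952 W
P_out = η·P_in = 0.758 × 7952 = 6028 W
n_s = 120×60/4 = 1800 rpm; n = 1800×(1−0.0359) = 1735 rpm
ω = 2π×1735/60 = 181.7 rad/s
τ = P_out/ω = 6028/181.7 = 33.18 N·m
In lb·ft: 33.18/1.356 = 24.5 lb·ft

24.5 lb·ft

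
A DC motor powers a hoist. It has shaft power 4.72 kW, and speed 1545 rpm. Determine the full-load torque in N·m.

ω = 2π × 1545/60 = 161.8 rad/s
τ = P/ω = 4720/161.8 = 29.2 N·m

29.2 N·m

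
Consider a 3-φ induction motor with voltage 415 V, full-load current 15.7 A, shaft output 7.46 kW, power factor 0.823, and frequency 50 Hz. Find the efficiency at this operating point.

80.3 %

P_out = 7.46 kW = 7460 W
P_in = √3·V_L·I_L·cosφ = 1.732 × 415 × 15.7 × 0.823 = 9287 W
η = P_out / P_in = 7460 / 9287 = 0.803 = 80.3%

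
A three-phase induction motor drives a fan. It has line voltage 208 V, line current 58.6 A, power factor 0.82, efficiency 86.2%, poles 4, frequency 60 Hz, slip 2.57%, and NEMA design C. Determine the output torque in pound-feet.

P_in = √3·V·I·cosφ = 1.732 × 208 × 58.6 × 0.82 = 17311 W
P_out = η·P_in = 0.862 × 17311 = 14922 W
n_s = 120×60/4 = 1800 rpm; n = 1800×(1−0.0257) = 1754 rpm
ω = 2π×1754/60 = 183.7 rad/s
τ = P_out/ω = 14922/183.7 = 81.23 N·m
In lb·ft: 81.23/1.356 = 59.9 lb·ft

59.9 lb·ft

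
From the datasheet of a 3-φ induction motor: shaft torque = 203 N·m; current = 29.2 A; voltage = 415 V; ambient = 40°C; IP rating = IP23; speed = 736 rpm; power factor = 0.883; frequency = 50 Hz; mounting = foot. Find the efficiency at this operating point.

84.4 %

ω = 2π × 736/60 = 77.07 rad/s; P_out = τω = 203 × 77.07 = 15645 W
P_in = √3·V_L·I_L·cosφ = 1.732 × 415 × 29.2 × 0.883 = 18533 W
η = P_out / P_in = 15645 / 18533 = 0.844 = 84.4%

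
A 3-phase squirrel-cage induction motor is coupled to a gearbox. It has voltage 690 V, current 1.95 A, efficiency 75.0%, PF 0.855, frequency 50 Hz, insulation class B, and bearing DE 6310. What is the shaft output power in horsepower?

2 HP

P_in = √3·V·I·cosφ = 1.732 × 690 × 1.95 × 0.855 = 1992 W
P_out = η·P_in = 0.75 × 1992 = 1494 W
= 1494/746 = 2 HP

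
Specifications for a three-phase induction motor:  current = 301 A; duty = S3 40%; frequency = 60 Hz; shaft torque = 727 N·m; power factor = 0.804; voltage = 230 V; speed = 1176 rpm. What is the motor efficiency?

92.9 %

ω = 2π × 1176/60 = 123.2 rad/s; P_out = τω = 727 × 123.2 = 89566 W
P_in = √3·V_L·I_L·cosφ = 1.732 × 230 × 301 × 0.804 = 96405 W
η = P_out / P_in = 89566 / 96405 = 0.929 = 92.9%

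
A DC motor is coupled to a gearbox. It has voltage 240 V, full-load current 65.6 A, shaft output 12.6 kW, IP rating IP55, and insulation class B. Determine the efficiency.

80.0 %

P_out = 12.6 kW = 12600 W
P_in = V·I = 240 × 65.6 = 15744 W
η = P_out / P_in = 12600 / 15744 = 0.800 = 80.0%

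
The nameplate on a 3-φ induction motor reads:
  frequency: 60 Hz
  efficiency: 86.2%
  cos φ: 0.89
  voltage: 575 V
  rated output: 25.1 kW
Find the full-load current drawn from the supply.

32.9 A

P_out = 25.1 kW = 25100 W
P_in = P_out / η = 25100 / 0.862 = 29118 W
I_L = P_in / (√3·V_L·cosφ) = 29118 / (1.732 × 575 × 0.89) = 32.9 A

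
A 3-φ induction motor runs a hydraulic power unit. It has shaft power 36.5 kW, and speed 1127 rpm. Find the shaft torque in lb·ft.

228 lb·ft

ω = 2π × 1127/60 = 118 rad/s
τ = P/ω = 36500/118 = 309.3 N·m
In lb·ft: 309.3/1.356 = 228 lb·ft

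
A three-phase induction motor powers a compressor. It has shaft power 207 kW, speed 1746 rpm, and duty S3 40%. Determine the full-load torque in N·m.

ω = 2π × 1746/60 = 182.8 rad/s
τ = P/ω = 207000/182.8 = 1130 N·m

1130 N·m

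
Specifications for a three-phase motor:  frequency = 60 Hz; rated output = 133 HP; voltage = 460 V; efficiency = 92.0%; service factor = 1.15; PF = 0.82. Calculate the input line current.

165 A

P_out = 133 × 746 = 99218 W
P_in = P_out / η = 99218 / 0.920 = 107846 W
I_L = P_in / (√3·V_L·cosφ) = 107846 / (1.732 × 460 × 0.82) = 165 A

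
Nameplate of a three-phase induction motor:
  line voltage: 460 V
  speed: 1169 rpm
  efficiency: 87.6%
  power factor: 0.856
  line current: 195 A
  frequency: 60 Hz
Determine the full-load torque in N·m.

952 N·m

P_in = √3·V·I·cosφ = 1.732 × 460 × 195 × 0.856 = 132989 W
P_out = η·P_in = 0.876 × 132989 = 116498 W
n = 1169 rpm
ω = 2π×1169/60 = 122.4 rad/s
τ = P_out/ω = 116498/122.4 = 952 N·m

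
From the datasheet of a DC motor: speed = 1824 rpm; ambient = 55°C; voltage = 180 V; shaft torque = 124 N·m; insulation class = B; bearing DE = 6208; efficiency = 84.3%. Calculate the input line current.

ω = 2π×1824/60 = 191 rad/s; P_out = τω = 124 × 191 = 23684 W
P_in = P_out / η = 23684 / 0.843 = 28095 W
I = P_in / V = 28095 / 180 = 156 A

156 A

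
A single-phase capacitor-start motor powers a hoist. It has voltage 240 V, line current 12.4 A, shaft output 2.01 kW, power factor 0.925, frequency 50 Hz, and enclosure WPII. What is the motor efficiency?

P_out = 2.01 kW = 2010 W
P_in = V·I·cosφ = 240 × 12.4 × 0.925 = 2753 W
η = P_out / P_in = 2010 / 2753 = 0.730 = 73.0%

73.0 %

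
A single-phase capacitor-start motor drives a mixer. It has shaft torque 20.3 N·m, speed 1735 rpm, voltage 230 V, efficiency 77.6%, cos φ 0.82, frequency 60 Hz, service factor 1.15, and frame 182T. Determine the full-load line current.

ω = 2π×1735/60 = 181.7 rad/s; P_out = τω = 20.3 × 181.7 = 3689 W
P_in = P_out / η = 3689 / 0.776 = 4754 W
I = P_in / (V·cosφ) = 4754 / (230 × 0.82) = 25.2 A

25.2 A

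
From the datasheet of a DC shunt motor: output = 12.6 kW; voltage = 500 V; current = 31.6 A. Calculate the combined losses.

P_in = V·I = 500×31.6 = 15800 W
P_out = 12600 W
Losses = P_in − P_out = 15800 − 12600 = 3200 W

3200 W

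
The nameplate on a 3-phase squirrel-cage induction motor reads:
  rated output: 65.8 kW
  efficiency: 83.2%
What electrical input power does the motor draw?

P_out = 65800 W
P_in = P_out/η = 65800/0.832 = 79087 W = 79.1 kW

79.1 kW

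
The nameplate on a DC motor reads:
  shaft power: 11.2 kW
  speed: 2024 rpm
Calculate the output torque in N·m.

ω = 2π × 2024/60 = 212 rad/s
τ = P/ω = 11200/212 = 52.8 N·m

52.8 N·m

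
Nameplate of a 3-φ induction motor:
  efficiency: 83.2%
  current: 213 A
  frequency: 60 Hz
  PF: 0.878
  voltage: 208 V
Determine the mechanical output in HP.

75.1 HP

P_in = √3·V·I·cosφ = 1.732 × 208 × 213 × 0.878 = 67373 W
P_out = η·P_in = 0.832 × 67373 = 56054 W
= 56054/746 = 75.1 HP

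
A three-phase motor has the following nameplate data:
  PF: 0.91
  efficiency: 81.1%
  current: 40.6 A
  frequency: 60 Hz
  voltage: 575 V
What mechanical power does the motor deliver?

29.8 kW

P_in = √3·V·I·cosφ = 1.732 × 575 × 40.6 × 0.91 = 36795 W
P_out = η·P_in = 0.811 × 36795 = 29841 W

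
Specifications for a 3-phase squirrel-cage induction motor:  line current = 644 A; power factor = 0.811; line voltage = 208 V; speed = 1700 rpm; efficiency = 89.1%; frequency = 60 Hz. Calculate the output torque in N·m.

P_in = √3·V·I·cosφ = 1.732 × 208 × 644 × 0.811 = 188156 W
P_out = η·P_in = 0.891 × 188156 = 167647 W
n = 1700 rpm
ω = 2π×1700/60 = 178 rad/s
τ = P_out/ω = 167647/178 = 942 N·m

942 N·m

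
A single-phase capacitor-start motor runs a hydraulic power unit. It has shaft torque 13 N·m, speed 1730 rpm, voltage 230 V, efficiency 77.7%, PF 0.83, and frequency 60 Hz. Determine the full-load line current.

15.9 A

ω = 2π×1730/60 = 181.2 rad/s; P_out = τω = 13 × 181.2 = 2356 W
P_in = P_out / η = 2356 / 0.777 = 3032 W
I = P_in / (V·cosφ) = 3032 / (230 × 0.83) = 15.9 A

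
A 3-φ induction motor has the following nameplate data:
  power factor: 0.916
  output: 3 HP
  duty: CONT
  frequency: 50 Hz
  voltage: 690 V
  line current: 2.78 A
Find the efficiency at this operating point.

P_out = 3 × 746 = 2238 W
P_in = √3·V_L·I_L·cosφ = 1.732 × 690 × 2.78 × 0.916 = 3043 W
η = P_out / P_in = 2238 / 3043 = 0.735 = 73.5%

73.5 %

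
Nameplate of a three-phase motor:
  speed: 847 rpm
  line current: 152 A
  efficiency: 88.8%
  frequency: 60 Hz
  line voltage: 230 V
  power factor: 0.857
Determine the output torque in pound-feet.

383 lb·ft

P_in = √3·V·I·cosφ = 1.732 × 230 × 152 × 0.857 = 51892 W
P_out = η·P_in = 0.888 × 51892 = 46080 W
n = 847 rpm
ω = 2π×847/60 = 88.7 rad/s
τ = P_out/ω = 46080/88.7 = 519.5 N·m
In lb·ft: 519.5/1.356 = 383 lb·ft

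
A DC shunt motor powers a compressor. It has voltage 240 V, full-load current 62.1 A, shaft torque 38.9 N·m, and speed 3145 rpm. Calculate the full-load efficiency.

86.0 %

ω = 2π × 3145/60 = 329.3 rad/s; P_out = τω = 38.9 × 329.3 = 12810 W
P_in = V·I = 240 × 62.1 = 14904 W
η = P_out / P_in = 12810 / 14904 = 0.860 = 86.0%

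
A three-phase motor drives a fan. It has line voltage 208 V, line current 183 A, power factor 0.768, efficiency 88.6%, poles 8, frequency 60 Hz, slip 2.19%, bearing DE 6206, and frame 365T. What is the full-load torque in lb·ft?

P_in = √3·V·I·cosφ = 1.732 × 208 × 183 × 0.768 = 50632 W
P_out = η·P_in = 0.886 × 50632 = 44860 W
n_s = 120×60/8 = 900 rpm; n = 900×(1−0.0219) = 880 rpm
ω = 2π×880/60 = 92.15 rad/s
τ = P_out/ω = 44860/92.15 = 486.8 N·m
In lb·ft: 486.8/1.356 = 359 lb·ft

359 lb·ft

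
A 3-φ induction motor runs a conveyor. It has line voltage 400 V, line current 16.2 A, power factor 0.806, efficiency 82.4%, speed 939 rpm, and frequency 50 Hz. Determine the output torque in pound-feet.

55.9 lb·ft

P_in = √3·V·I·cosφ = 1.732 × 400 × 16.2 × 0.806 = 9046 W
P_out = η·P_in = 0.824 × 9046 = 7454 W
n = 939 rpm
ω = 2π×939/60 = 98.33 rad/s
τ = P_out/ω = 7454/98.33 = 75.81 N·m
In lb·ft: 75.81/1.356 = 55.9 lb·ft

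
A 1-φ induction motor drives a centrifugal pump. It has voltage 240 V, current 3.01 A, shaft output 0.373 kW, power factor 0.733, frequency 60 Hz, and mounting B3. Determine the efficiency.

P_out = 0.373 kW = 373 W
P_in = V·I·cosφ = 240 × 3.01 × 0.733 = 530 W
η = P_out / P_in = 373 / 530 = 0.704 = 70.4%

70.4 %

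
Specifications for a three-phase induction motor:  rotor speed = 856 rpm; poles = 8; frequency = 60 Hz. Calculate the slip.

4.9 %

n_s = 120f/p = 120×60/8 = 900 rpm
s = (n_s − n)/n_s = (900 − 856)/900 = 0.0489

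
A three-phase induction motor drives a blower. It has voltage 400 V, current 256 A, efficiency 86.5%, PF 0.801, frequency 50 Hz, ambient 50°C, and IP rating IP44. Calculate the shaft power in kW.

123 kW

P_in = √3·V·I·cosφ = 1.732 × 400 × 256 × 0.801 = 142063 W
P_out = η·P_in = 0.865 × 142063 = 122884 W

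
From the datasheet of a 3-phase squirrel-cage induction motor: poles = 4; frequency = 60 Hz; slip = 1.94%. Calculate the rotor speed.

n_s = 120f/p = 120×60/4 = 1800 rpm
n = n_s(1 − s) = 1800 × (1 − 0.0194) = 1765 rpm

1765 rpm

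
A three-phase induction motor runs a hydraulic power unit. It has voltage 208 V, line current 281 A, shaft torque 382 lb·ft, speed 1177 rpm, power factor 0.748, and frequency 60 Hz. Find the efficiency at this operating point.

τ = 382 lb·ft × 1.356 = 518 N·m
ω = 2π × 1177/60 = 123.3 rad/s; P_out = τω = 518 × 123.3 = 63869 W
P_in = √3·V_L·I_L·cosφ = 1.732 × 208 × 281 × 0.748 = 75721 W
η = P_out / P_in = 63869 / 75721 = 0.843 = 84.3%

84.3 %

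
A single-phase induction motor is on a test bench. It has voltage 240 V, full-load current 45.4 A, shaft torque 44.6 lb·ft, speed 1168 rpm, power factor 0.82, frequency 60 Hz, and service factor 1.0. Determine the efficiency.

82.8 %

τ = 44.6 lb·ft × 1.356 = 60.48 N·m
ω = 2π × 1168/60 = 122.3 rad/s; P_out = τω = 60.48 × 122.3 = 7397 W
P_in = V·I·cosφ = 240 × 45.4 × 0.82 = 8935 W
η = P_out / P_in = 7397 / 8935 = 0.828 = 82.8%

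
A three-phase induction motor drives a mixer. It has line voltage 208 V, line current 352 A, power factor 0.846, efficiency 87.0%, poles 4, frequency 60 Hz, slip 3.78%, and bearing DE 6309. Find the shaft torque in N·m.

515 N·m

P_in = √3·V·I·cosφ = 1.732 × 208 × 352 × 0.846 = 107281 W
P_out = η·P_in = 0.87 × 107281 = 93334 W
n_s = 120×60/4 = 1800 rpm; n = 1800×(1−0.0378) = 1732 rpm
ω = 2π×1732/60 = 181.4 rad/s
τ = P_out/ω = 93334/181.4 = 515 N·m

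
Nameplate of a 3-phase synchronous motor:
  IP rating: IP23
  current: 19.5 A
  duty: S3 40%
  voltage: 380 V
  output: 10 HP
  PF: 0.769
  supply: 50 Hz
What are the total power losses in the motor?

2410 W

P_in = √3·V·I·cosφ = 1.732×380×19.5×0.769 = 9869 W
P_out = 10×746 = 7460 W
Losses = P_in − P_out = 9869 − 7460 = 2409 W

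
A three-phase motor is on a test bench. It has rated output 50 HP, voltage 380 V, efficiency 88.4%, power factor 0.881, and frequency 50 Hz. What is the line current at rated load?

72.8 A

P_out = 50 × 746 = 37300 W
P_in = P_out / η = 37300 / 0.884 = 42195 W
I_L = P_in / (√3·V_L·cosφ) = 42195 / (1.732 × 380 × 0.881) = 72.8 A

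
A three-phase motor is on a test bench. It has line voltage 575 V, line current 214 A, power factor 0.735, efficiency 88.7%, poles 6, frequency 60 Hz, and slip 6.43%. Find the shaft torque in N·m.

1180 N·m

P_in = √3·V·I·cosφ = 1.732 × 575 × 214 × 0.735 = 156645 W
P_out = η·P_in = 0.887 × 156645 = 138944 W
n_s = 120×60/6 = 1200 rpm; n = 1200×(1−0.0643) = 1123 rpm
ω = 2π×1123/60 = 117.6 rad/s
τ = P_out/ω = 138944/117.6 = 1180 N·m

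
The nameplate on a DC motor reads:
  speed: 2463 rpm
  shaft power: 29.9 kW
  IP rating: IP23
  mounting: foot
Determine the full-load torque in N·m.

ω = 2π × 2463/60 = 257.9 rad/s
τ = P/ω = 29900/257.9 = 116 N·m

116 N·m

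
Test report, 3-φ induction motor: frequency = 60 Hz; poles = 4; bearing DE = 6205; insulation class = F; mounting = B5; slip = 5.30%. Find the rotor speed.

n_s = 120f/p = 120×60/4 = 1800 rpm
n = n_s(1 − s) = 1800 × (1 − 0.053) = 1705 rpm

1705 rpm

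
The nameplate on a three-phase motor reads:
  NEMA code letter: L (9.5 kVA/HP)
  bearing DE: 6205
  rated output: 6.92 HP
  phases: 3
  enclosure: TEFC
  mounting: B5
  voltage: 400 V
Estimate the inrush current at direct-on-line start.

94.9 A

S_LR = 9.5 × 6.92 = 65.74 kVA
I_LR = S_LR/(√3·V_L) = 65740/(1.732×400) = 94.9 A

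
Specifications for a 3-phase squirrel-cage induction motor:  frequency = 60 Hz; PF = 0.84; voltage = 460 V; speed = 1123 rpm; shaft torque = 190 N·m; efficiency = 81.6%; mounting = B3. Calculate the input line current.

40.9 A

ω = 2π×1123/60 = 117.6 rad/s; P_out = τω = 190 × 117.6 = 22344 W
P_in = P_out / η = 22344 / 0.816 = 27382 W
I_L = P_in / (√3·V_L·cosφ) = 27382 / (1.732 × 460 × 0.84) = 40.9 A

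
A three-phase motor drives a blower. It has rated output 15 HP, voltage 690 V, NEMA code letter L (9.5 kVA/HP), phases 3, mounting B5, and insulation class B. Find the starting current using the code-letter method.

119 A

S_LR = 9.5 × 15 = 142.5 kVA
I_LR = S_LR/(√3·V_L) = 142500/(1.732×690) = 119 A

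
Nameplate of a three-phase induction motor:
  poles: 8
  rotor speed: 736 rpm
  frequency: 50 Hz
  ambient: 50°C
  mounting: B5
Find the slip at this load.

1.87 %

n_s = 120f/p = 120×50/8 = 750 rpm
s = (n_s − n)/n_s = (750 − 736)/750 = 0.0187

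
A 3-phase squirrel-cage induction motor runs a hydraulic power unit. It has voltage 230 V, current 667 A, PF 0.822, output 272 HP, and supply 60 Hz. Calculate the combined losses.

P_in = √3·V·I·cosφ = 1.732×230×667×0.822 = 218410 W
P_out = 272×746 = 202912 W
Losses = P_in − P_out = 218410 − 202912 = 15498 W

15500 W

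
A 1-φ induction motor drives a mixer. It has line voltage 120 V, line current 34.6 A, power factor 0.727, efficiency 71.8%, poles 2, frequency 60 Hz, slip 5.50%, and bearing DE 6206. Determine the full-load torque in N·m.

P_in = V·I·cosφ = 120 × 34.6 × 0.727 = 3019 W
P_out = η·P_in = 0.718 × 3019 = 2168 W
n_s = 120×60/2 = 3600 rpm; n = 3600×(1−0.055) = 3402 rpm
ω = 2π×3402/60 = 356.3 rad/s
τ = P_out/ω = 2168/356.3 = 6.08 N·m

6.08 N·m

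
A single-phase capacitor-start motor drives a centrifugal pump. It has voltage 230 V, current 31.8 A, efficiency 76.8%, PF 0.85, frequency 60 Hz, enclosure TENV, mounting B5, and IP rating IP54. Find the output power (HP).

P_in = V·I·cosφ = 230 × 31.8 × 0.85 = 6217 W
P_out = η·P_in = 0.768 × 6217 = 4775 W
= 4775/746 = 6.4 HP

6.4 HP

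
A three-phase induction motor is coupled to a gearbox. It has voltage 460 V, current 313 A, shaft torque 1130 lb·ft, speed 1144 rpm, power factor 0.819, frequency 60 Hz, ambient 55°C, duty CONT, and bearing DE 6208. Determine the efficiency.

τ = 1130 lb·ft × 1.356 = 1532 N·m
ω = 2π × 1144/60 = 119.8 rad/s; P_out = τω = 1532 × 119.8 = 183534 W
P_in = √3·V_L·I_L·cosφ = 1.732 × 460 × 313 × 0.819 = 204237 W
η = P_out / P_in = 183534 / 204237 = 0.899 = 89.9%

89.9 %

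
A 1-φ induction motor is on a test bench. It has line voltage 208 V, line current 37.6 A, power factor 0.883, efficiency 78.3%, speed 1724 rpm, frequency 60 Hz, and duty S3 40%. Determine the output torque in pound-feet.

P_in = V·I·cosφ = 208 × 37.6 × 0.883 = 6906 W
P_out = η·P_in = 0.783 × 6906 = 5407 W
n = 1724 rpm
ω = 2π×1724/60 = 180.5 rad/s
τ = P_out/ω = 5407/180.5 = 29.96 N·m
In lb·ft: 29.96/1.356 = 22.1 lb·ft

22.1 lb·ft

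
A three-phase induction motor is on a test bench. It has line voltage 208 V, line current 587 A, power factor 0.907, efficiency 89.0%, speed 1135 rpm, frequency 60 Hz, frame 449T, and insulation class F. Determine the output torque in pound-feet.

1060 lb·ft

P_in = √3·V·I·cosφ = 1.732 × 208 × 587 × 0.907 = 191804 W
P_out = η·P_in = 0.89 × 191804 = 170706 W
n = 1135 rpm
ω = 2π×1135/60 = 118.9 rad/s
τ = P_out/ω = 170706/118.9 = 1436 N·m
In lb·ft: 1436/1.356 = 1060 lb·ft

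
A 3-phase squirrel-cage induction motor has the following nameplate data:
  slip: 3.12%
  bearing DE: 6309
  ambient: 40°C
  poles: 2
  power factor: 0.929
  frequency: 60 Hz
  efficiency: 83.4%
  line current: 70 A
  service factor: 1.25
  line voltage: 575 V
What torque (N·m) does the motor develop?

148 N·m

P_in = √3·V·I·cosφ = 1.732 × 575 × 70 × 0.929 = 64763 W
P_out = η·P_in = 0.834 × 64763 = 54012 W
n_s = 120×60/2 = 3600 rpm; n = 3600×(1−0.0312) = 3488 rpm
ω = 2π×3488/60 = 365.3 rad/s
τ = P_out/ω = 54012/365.3 = 148 N·m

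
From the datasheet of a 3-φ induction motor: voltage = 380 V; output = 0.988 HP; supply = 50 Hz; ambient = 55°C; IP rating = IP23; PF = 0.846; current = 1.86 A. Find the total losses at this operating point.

299 W

P_in = √3·V·I·cosφ = 1.732×380×1.86×0.846 = 1036 W
P_out = 0.988×746 = 737 W
Losses = P_in − P_out = 1036 − 737 = 299 W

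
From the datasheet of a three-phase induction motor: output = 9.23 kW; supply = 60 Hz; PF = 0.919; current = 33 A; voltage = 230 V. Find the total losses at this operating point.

P_in = √3·V·I·cosφ = 1.732×230×33×0.919 = 12081 W
P_out = 9230 W
Losses = P_in − P_out = 12081 − 9230 = 2851 W

2.85 kW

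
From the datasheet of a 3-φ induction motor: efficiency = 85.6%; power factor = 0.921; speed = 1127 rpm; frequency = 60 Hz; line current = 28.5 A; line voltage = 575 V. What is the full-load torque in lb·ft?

P_in = √3·V·I·cosφ = 1.732 × 575 × 28.5 × 0.921 = 26141 W
P_out = η·P_in = 0.856 × 26141 = 22377 W
n = 1127 rpm
ω = 2π×1127/60 = 118 rad/s
τ = P_out/ω = 22377/118 = 189.6 N·m
In lb·ft: 189.6/1.356 = 140 lb·ft

140 lb·ft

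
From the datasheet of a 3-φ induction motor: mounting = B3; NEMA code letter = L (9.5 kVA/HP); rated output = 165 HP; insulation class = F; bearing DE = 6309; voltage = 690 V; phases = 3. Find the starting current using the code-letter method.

S_LR = 9.5 × 165 = 1567.5 kVA
I_LR = S_LR/(√3·V_L) = 1567500/(1.732×690) = 1310 A

1310 A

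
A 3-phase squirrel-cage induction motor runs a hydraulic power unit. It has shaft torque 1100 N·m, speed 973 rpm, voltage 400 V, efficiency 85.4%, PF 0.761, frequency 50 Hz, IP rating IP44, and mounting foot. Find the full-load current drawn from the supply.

249 A

ω = 2π×973/60 = 101.9 rad/s; P_out = τω = 1100 × 101.9 = 112090 W
P_in = P_out / η = 112090 / 0.854 = 131253 W
I_L = P_in / (√3·V_L·cosφ) = 131253 / (1.732 × 400 × 0.761) = 249 A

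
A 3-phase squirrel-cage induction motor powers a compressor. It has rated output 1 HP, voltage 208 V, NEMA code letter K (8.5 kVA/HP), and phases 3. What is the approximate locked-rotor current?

23.6 A

S_LR = 8.5 × 1 = 8.5 kVA
I_LR = S_LR/(√3·V_L) = 8500/(1.732×208) = 23.6 A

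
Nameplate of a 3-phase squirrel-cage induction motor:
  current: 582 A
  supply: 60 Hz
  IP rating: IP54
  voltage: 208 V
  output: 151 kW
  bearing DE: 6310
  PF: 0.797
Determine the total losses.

P_in = √3·V·I·cosφ = 1.732×208×582×0.797 = 167106 W
P_out = 151000 W
Losses = P_in − P_out = 167106 − 151000 = 16106 W

16100 W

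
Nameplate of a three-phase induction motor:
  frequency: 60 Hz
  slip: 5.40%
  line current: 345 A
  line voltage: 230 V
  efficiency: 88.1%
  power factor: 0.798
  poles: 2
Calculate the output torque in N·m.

P_in = √3·V·I·cosφ = 1.732 × 230 × 345 × 0.798 = 109672 W
P_out = η·P_in = 0.881 × 109672 = 96621 W
n_s = 120×60/2 = 3600 rpm; n = 3600×(1−0.054) = 3406 rpm
ω = 2π×3406/60 = 356.7 rad/s
τ = P_out/ω = 96621/356.7 = 271 N·m

271 N·m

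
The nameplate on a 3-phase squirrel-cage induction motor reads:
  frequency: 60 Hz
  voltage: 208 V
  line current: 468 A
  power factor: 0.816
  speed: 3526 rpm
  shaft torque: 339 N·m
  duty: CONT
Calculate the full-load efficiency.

ω = 2π × 3526/60 = 369.2 rad/s; P_out = τω = 339 × 369.2 = 125159 W
P_in = √3·V_L·I_L·cosφ = 1.732 × 208 × 468 × 0.816 = 137577 W
η = P_out / P_in = 125159 / 137577 = 0.910 = 91.0%

91.0 %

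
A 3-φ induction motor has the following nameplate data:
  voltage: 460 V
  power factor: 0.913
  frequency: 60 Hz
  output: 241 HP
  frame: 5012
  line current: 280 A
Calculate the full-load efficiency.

P_out = 241 × 746 = 179786 W
P_in = √3·V_L·I_L·cosφ = 1.732 × 460 × 280 × 0.913 = 203674 W
η = P_out / P_in = 179786 / 203674 = 0.883 = 88.3%

88.3 %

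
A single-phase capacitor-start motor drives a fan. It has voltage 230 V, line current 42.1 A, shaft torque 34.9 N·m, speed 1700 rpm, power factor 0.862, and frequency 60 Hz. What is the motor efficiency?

74.4 %

ω = 2π × 1700/60 = 178 rad/s; P_out = τω = 34.9 × 178 = 6212 W
P_in = V·I·cosφ = 230 × 42.1 × 0.862 = 8347 W
η = P_out / P_in = 6212 / 8347 = 0.744 = 74.4%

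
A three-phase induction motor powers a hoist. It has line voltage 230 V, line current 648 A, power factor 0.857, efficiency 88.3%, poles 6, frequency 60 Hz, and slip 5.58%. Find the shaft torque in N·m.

P_in = √3·V·I·cosφ = 1.732 × 230 × 648 × 0.857 = 221224 W
P_out = η·P_in = 0.883 × 221224 = 195341 W
n_s = 120×60/6 = 1200 rpm; n = 1200×(1−0.0558) = 1133 rpm
ω = 2π×1133/60 = 118.6 rad/s
τ = P_out/ω = 195341/118.6 = 1650 N·m

1650 N·m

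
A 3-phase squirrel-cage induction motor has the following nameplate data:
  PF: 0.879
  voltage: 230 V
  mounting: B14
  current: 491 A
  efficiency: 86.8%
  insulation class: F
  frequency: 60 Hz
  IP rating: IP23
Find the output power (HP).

200 HP

P_in = √3·V·I·cosφ = 1.732 × 230 × 491 × 0.879 = 171928 W
P_out = η·P_in = 0.868 × 171928 = 149234 W
= 149234/746 = 200 HP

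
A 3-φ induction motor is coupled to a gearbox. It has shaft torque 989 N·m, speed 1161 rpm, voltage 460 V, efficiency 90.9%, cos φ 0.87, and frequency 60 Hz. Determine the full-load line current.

ω = 2π×1161/60 = 121.6 rad/s; P_out = τω = 989 × 121.6 = 120262 W
P_in = P_out / η = 120262 / 0.909 = 132301 W
I_L = P_in / (√3·V_L·cosφ) = 132301 / (1.732 × 460 × 0.87) = 191 A

191 A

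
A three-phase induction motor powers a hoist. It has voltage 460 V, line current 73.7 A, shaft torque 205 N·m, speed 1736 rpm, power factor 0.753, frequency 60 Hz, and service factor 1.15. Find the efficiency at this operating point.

84.3 %

ω = 2π × 1736/60 = 181.8 rad/s; P_out = τω = 205 × 181.8 = 37269 W
P_in = √3·V_L·I_L·cosφ = 1.732 × 460 × 73.7 × 0.753 = 44215 W
η = P_out / P_in = 37269 / 44215 = 0.843 = 84.3%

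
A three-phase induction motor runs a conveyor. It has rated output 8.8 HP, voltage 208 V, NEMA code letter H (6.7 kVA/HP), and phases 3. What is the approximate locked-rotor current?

164 A

S_LR = 6.7 × 8.8 = 58.96 kVA
I_LR = S_LR/(√3·V_L) = 58960/(1.732×208) = 164 A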